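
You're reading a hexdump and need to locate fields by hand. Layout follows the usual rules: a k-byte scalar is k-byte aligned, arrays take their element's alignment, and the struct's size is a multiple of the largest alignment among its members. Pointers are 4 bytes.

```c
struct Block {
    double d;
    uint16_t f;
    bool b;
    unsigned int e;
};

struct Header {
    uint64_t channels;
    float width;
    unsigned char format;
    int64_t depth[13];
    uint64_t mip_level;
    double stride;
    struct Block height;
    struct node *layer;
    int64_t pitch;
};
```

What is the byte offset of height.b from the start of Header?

Block: @0: d [8B, align 8] → 8; @8: f [2B, align 2] → 10; @10: b [1B, align 1] → 11; +1 pad (align 4); @12: e [4B, align 4] → 16; size 16, align 8
@0: channels [8B, align 8] → 8
@8: width [4B, align 4] → 12
@12: format [1B, align 1] → 13
+3 pad (align 8)
@16: depth [104B, align 8] → 120
@120: mip_level [8B, align 8] → 128
@128: stride [8B, align 8] → 136
@136: height [16B, align 8] → 152
within Block: b at 10
136 + 10 = 146

146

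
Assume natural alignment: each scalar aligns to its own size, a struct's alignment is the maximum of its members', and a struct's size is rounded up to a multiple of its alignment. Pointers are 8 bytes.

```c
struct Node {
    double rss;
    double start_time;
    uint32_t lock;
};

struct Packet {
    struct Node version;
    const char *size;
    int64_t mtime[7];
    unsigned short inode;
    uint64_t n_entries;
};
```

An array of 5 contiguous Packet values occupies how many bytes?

520

Node: @0: rss [8B, align 8] → 8; @8: start_time [8B, align 8] → 16; @16: lock [4B, align 4] → 20; +4 tail pad (align 8); size 24, align 8
@0: version [24B, align 8] → 24
@24: size [8B, align 8] → 32
@32: mtime [56B, align 8] → 88
@88: inode [2B, align 2] → 90
+6 pad (align 8)
@96: n_entries [8B, align 8] → 104
size 104, align 8
array of 5: 5 × 104 = 520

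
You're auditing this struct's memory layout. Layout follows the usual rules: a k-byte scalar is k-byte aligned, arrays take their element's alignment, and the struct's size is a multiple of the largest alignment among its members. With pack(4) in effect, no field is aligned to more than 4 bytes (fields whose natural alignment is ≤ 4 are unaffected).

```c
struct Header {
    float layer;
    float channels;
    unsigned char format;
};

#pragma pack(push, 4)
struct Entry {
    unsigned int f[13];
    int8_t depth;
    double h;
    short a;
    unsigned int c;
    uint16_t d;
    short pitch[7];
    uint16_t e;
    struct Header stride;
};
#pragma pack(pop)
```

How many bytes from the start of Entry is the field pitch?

74

Header: @0: layer [4B, align 4] → 4; @4: channels [4B, align 4] → 8; @8: format [1B, align 1] → 9; +3 tail pad (align 4); size 12, align 4
@0: f [52B, align 4] → 52
@52: depth [1B, align 1] → 53
+3 pad (align 4)
@56: h [8B, align 4] → 64
@64: a [2B, align 2] → 66
+2 pad (align 4)
@68: c [4B, align 4] → 72
@72: d [2B, align 2] → 74
@74: pitch [14B, align 2] → 88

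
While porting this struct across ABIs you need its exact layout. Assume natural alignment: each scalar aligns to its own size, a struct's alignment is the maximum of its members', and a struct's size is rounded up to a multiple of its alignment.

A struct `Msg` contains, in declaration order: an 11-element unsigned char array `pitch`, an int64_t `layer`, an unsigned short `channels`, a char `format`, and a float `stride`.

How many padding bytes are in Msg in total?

6

pitch at 0 (size 11, align 1) → ends 11
pad 5 to align 8 for layer
layer at 16 (size 8, align 8) → ends 24
channels at 24 (size 2, align 2) → ends 26
format at 26 (size 1, align 1) → ends 27
pad 1 to align 4 for stride
stride at 28 (size 4, align 4) → ends 32
total 32 bytes, alignment 8
data bytes 26, size 32 → padding 6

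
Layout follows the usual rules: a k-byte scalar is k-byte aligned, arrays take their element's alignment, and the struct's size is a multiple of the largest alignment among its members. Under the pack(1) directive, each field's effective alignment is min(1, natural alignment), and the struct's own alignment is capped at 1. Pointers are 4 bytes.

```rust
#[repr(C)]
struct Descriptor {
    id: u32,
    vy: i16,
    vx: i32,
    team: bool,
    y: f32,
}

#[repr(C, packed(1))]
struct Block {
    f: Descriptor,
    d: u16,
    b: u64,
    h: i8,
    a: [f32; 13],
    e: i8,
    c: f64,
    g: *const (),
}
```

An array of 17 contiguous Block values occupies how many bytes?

1632

Descriptor: id at 0 (size 4, align 4) → ends 4; vy at 4 (size 2, align 2) → ends 6; pad 2 to align 4 for vx; vx at 8 (size 4, align 4) → ends 12; team at 12 (size 1, align 1) → ends 13; pad 3 to align 4 for y; y at 16 (size 4, align 4) → ends 20; total 20 bytes, alignment 4
f at 0 (size 20, align 1) → ends 20
d at 20 (size 2, align 1) → ends 22
b at 22 (size 8, align 1) → ends 30
h at 30 (size 1, align 1) → ends 31
a at 31 (size 52, align 1) → ends 83
e at 83 (size 1, align 1) → ends 84
c at 84 (size 8, align 1) → ends 92
g at 92 (size 4, align 1) → ends 96
total 96 bytes, alignment 1
array of 17: 17 × 96 = 1632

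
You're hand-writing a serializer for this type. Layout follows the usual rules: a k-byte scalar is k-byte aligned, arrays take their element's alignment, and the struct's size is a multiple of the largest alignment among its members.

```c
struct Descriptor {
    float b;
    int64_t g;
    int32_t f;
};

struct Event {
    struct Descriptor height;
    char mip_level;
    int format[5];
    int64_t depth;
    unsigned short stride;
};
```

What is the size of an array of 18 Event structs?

Descriptor: @0: b [4B, align 4] → 4; +4 pad (align 8); @8: g [8B, align 8] → 16; @16: f [4B, align 4] → 20; +4 tail pad (align 8); size 24, align 8
@0: height [24B, align 8] → 24
@24: mip_level [1B, align 1] → 25
+3 pad (align 4)
@28: format [20B, align 4] → 48
@48: depth [8B, align 8] → 56
@56: stride [2B, align 2] → 58
+6 tail pad (align 8)
size 64, align 8
array of 18: 18 × 64 = 1152

1152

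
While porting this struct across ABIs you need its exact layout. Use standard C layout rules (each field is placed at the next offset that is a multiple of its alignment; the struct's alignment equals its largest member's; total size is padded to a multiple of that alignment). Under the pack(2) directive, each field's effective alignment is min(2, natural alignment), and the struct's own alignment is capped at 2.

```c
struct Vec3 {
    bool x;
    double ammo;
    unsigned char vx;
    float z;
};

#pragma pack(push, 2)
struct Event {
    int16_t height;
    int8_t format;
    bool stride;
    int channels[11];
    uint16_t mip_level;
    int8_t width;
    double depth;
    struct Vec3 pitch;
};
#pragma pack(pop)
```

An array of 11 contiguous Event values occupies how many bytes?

924

Vec3: x at 0 (size 1, align 1) → ends 1; pad 7 to align 8 for ammo; ammo at 8 (size 8, align 8) → ends 16; vx at 16 (size 1, align 1) → ends 17; pad 3 to align 4 for z; z at 20 (size 4, align 4) → ends 24; total 24 bytes, alignment 8
height at 0 (size 2, align 2) → ends 2
format at 2 (size 1, align 1) → ends 3
stride at 3 (size 1, align 1) → ends 4
channels at 4 (size 44, align 2) → ends 48
mip_level at 48 (size 2, align 2) → ends 50
width at 50 (size 1, align 1) → ends 51
pad 1 to align 2 for depth
depth at 52 (size 8, align 2) → ends 60
pitch at 60 (size 24, align 2) → ends 84
total 84 bytes, alignment 2
array of 11: 11 × 84 = 924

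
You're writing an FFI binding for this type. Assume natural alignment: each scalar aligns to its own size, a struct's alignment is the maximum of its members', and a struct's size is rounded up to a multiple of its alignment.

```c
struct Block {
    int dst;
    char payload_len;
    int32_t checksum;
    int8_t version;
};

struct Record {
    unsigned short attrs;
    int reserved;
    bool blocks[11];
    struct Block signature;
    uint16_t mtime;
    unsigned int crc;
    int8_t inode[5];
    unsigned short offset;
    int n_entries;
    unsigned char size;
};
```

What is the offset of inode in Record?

Block: @0: dst [4B, align 4] → 4; @4: payload_len [1B, align 1] → 5; +3 pad (align 4); @8: checksum [4B, align 4] → 12; @12: version [1B, align 1] → 13; +3 tail pad (align 4); size 16, align 4
@0: attrs [2B, align 2] → 2
+2 pad (align 4)
@4: reserved [4B, align 4] → 8
@8: blocks [11B, align 1] → 19
+1 pad (align 4)
@20: signature [16B, align 4] → 36
@36: mtime [2B, align 2] → 38
+2 pad (align 4)
@40: crc [4B, align 4] → 44
@44: inode [5B, align 1] → 49

44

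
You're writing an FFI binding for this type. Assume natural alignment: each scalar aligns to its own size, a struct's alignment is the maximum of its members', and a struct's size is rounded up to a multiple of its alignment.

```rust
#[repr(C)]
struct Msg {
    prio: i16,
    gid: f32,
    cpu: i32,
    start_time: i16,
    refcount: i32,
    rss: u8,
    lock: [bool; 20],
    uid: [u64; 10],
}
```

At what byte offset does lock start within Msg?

21

@0: prio [2B, align 2] → 2
+2 pad (align 4)
@4: gid [4B, align 4] → 8
@8: cpu [4B, align 4] → 12
@12: start_time [2B, align 2] → 14
+2 pad (align 4)
@16: refcount [4B, align 4] → 20
@20: rss [1B, align 1] → 21
@21: lock [20B, align 1] → 41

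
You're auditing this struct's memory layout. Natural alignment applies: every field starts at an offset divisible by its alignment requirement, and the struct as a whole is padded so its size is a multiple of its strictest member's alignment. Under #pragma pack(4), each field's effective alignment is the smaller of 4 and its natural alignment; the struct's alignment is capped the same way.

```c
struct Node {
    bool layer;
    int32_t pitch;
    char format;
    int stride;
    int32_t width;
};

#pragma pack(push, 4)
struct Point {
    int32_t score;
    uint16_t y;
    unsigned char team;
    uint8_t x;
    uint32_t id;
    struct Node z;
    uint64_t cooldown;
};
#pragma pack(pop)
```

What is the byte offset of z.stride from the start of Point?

24

Node: @0: layer [1B, align 1] → 1; +3 pad (align 4); @4: pitch [4B, align 4] → 8; @8: format [1B, align 1] → 9; +3 pad (align 4); @12: stride [4B, align 4] → 16; @16: width [4B, align 4] → 20; size 20, align 4
@0: score [4B, align 4] → 4
@4: y [2B, align 2] → 6
@6: team [1B, align 1] → 7
@7: x [1B, align 1] → 8
@8: id [4B, align 4] → 12
@12: z [20B, align 4] → 32
within Node: stride at 12
12 + 12 = 24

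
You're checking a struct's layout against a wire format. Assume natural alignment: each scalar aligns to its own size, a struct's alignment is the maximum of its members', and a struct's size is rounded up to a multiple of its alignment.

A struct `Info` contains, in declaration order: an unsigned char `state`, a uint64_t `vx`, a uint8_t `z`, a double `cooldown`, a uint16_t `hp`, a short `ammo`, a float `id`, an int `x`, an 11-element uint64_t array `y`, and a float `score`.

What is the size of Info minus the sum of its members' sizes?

@0: state [1B, align 1] → 1
+7 pad (align 8)
@8: vx [8B, align 8] → 16
@16: z [1B, align 1] → 17
+7 pad (align 8)
@24: cooldown [8B, align 8] → 32
@32: hp [2B, align 2] → 34
@34: ammo [2B, align 2] → 36
@36: id [4B, align 4] → 40
@40: x [4B, align 4] → 44
+4 pad (align 8)
@48: y [88B, align 8] → 136
@136: score [4B, align 4] → 140
+4 tail pad (align 8)
size 144, align 8
data bytes 122, size 144 → padding 22

22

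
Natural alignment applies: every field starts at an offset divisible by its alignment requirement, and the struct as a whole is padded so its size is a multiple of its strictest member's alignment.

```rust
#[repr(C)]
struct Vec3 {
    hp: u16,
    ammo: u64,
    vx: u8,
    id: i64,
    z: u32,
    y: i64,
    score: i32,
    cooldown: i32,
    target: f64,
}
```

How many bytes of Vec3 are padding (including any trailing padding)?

17

hp at 0 (size 2, align 2) → ends 2
pad 6 to align 8 for ammo
ammo at 8 (size 8, align 8) → ends 16
vx at 16 (size 1, align 1) → ends 17
pad 7 to align 8 for id
id at 24 (size 8, align 8) → ends 32
z at 32 (size 4, align 4) → ends 36
pad 4 to align 8 for y
y at 40 (size 8, align 8) → ends 48
score at 48 (size 4, align 4) → ends 52
cooldown at 52 (size 4, align 4) → ends 56
target at 56 (size 8, align 8) → ends 64
total 64 bytes, alignment 8
data bytes 47, size 64 → padding 17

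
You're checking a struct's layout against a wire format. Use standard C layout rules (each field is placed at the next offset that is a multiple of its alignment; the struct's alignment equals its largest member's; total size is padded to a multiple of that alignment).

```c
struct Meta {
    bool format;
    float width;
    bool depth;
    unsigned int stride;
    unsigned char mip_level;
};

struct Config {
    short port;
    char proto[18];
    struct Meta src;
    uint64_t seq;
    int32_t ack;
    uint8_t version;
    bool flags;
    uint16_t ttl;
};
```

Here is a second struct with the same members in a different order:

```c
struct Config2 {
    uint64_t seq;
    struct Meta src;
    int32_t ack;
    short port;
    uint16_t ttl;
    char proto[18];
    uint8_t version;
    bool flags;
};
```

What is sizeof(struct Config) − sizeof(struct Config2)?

Meta: format at 0 (size 1, align 1) → ends 1; pad 3 to align 4 for width; width at 4 (size 4, align 4) → ends 8; depth at 8 (size 1, align 1) → ends 9; pad 3 to align 4 for stride; stride at 12 (size 4, align 4) → ends 16; mip_level at 16 (size 1, align 1) → ends 17; tail pad 3 to reach multiple of 4; total 20 bytes, alignment 4
port at 0 (size 2, align 2) → ends 2
proto at 2 (size 18, align 1) → ends 20
src at 20 (size 20, align 4) → ends 40
seq at 40 (size 8, align 8) → ends 48
ack at 48 (size 4, align 4) → ends 52
version at 52 (size 1, align 1) → ends 53
flags at 53 (size 1, align 1) → ends 54
ttl at 54 (size 2, align 2) → ends 56
total 56 bytes, alignment 8
— Config2 —
seq at 0 (size 8, align 8) → ends 8
src at 8 (size 20, align 4) → ends 28
ack at 28 (size 4, align 4) → ends 32
port at 32 (size 2, align 2) → ends 34
ttl at 34 (size 2, align 2) → ends 36
proto at 36 (size 18, align 1) → ends 54
version at 54 (size 1, align 1) → ends 55
flags at 55 (size 1, align 1) → ends 56
total 56 bytes, alignment 8
56 − 56 = 0

0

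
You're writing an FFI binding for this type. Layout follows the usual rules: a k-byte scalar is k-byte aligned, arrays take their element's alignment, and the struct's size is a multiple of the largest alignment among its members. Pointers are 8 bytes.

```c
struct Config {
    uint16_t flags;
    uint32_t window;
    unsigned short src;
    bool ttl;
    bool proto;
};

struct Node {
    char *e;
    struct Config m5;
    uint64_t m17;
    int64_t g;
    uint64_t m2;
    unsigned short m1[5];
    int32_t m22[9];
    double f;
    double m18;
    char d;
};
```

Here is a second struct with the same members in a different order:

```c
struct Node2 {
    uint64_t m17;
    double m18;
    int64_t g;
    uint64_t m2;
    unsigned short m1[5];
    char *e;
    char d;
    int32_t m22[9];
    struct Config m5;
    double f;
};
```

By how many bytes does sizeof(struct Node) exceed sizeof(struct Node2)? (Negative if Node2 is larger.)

0

Config: 0..2  flags  (2B, 2-aligned); 2..4  -- padding (2B); 4..8  window  (4B, 4-aligned); 8..10  src  (2B, 2-aligned); 10..11  ttl  (1B, 1-aligned); 11..12  proto  (1B, 1-aligned); sizeof = 12, alignof = 4
0..8  e  (8B, 8-aligned)
8..20  m5  (12B, 4-aligned)
20..24  -- padding (4B)
24..32  m17  (8B, 8-aligned)
32..40  g  (8B, 8-aligned)
40..48  m2  (8B, 8-aligned)
48..58  m1  (10B, 2-aligned)
58..60  -- padding (2B)
60..96  m22  (36B, 4-aligned)
96..104  f  (8B, 8-aligned)
104..112  m18  (8B, 8-aligned)
112..113  d  (1B, 1-aligned)
113..120  -- tail padding (7B)
sizeof = 120, alignof = 8
— Node2 —
0..8  m17  (8B, 8-aligned)
8..16  m18  (8B, 8-aligned)
16..24  g  (8B, 8-aligned)
24..32  m2  (8B, 8-aligned)
32..42  m1  (10B, 2-aligned)
42..48  -- padding (6B)
48..56  e  (8B, 8-aligned)
56..57  d  (1B, 1-aligned)
57..60  -- padding (3B)
60..96  m22  (36B, 4-aligned)
96..108  m5  (12B, 4-aligned)
108..112  -- padding (4B)
112..120  f  (8B, 8-aligned)
sizeof = 120, alignof = 8
120 − 120 = 0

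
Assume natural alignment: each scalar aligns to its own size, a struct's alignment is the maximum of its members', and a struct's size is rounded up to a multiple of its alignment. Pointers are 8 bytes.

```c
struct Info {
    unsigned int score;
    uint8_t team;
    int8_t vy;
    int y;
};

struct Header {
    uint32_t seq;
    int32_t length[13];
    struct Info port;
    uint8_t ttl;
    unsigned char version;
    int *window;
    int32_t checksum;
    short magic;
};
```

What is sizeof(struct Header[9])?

Info: @0: score [4B, align 4] → 4; @4: team [1B, align 1] → 5; @5: vy [1B, align 1] → 6; +2 pad (align 4); @8: y [4B, align 4] → 12; size 12, align 4
@0: seq [4B, align 4] → 4
@4: length [52B, align 4] → 56
@56: port [12B, align 4] → 68
@68: ttl [1B, align 1] → 69
@69: version [1B, align 1] → 70
+2 pad (align 8)
@72: window [8B, align 8] → 80
@80: checksum [4B, align 4] → 84
@84: magic [2B, align 2] → 86
+2 tail pad (align 8)
size 88, align 8
array of 9: 9 × 88 = 792

792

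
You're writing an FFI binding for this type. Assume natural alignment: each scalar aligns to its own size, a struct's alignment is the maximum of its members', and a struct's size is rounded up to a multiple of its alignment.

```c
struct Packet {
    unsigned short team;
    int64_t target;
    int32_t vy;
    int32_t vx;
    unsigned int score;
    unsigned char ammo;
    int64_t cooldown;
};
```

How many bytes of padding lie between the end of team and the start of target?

team at 0 (size 2, align 2) → ends 2
pad 6 to align 8 for target
target at 8 (size 8, align 8) → ends 16

6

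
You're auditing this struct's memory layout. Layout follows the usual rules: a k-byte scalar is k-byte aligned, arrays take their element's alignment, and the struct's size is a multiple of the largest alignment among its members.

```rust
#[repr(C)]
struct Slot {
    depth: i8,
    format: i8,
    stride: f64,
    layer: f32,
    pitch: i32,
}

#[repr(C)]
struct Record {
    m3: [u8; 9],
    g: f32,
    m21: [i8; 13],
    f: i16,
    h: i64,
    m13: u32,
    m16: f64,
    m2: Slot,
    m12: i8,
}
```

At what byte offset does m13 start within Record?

40

Slot: depth at 0 (size 1, align 1) → ends 1; format at 1 (size 1, align 1) → ends 2; pad 6 to align 8 for stride; stride at 8 (size 8, align 8) → ends 16; layer at 16 (size 4, align 4) → ends 20; pitch at 20 (size 4, align 4) → ends 24; total 24 bytes, alignment 8
m3 at 0 (size 9, align 1) → ends 9
pad 3 to align 4 for g
g at 12 (size 4, align 4) → ends 16
m21 at 16 (size 13, align 1) → ends 29
pad 1 to align 2 for f
f at 30 (size 2, align 2) → ends 32
h at 32 (size 8, align 8) → ends 40
m13 at 40 (size 4, align 4) → ends 44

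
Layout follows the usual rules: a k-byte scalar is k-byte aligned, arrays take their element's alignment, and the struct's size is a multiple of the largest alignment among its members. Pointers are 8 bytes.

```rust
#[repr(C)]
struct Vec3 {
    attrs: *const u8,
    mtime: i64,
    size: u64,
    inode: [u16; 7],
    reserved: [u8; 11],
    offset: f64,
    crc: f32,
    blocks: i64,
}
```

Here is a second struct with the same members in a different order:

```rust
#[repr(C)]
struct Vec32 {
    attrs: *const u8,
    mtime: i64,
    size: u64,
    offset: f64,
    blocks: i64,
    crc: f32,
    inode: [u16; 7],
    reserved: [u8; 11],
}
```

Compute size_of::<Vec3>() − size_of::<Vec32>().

attrs at 0 (size 8, align 8) → ends 8
mtime at 8 (size 8, align 8) → ends 16
size at 16 (size 8, align 8) → ends 24
inode at 24 (size 14, align 2) → ends 38
reserved at 38 (size 11, align 1) → ends 49
pad 7 to align 8 for offset
offset at 56 (size 8, align 8) → ends 64
crc at 64 (size 4, align 4) → ends 68
pad 4 to align 8 for blocks
blocks at 72 (size 8, align 8) → ends 80
total 80 bytes, alignment 8
— Vec32 —
attrs at 0 (size 8, align 8) → ends 8
mtime at 8 (size 8, align 8) → ends 16
size at 16 (size 8, align 8) → ends 24
offset at 24 (size 8, align 8) → ends 32
blocks at 32 (size 8, align 8) → ends 40
crc at 40 (size 4, align 4) → ends 44
inode at 44 (size 14, align 2) → ends 58
reserved at 58 (size 11, align 1) → ends 69
tail pad 3 to reach multiple of 8
total 72 bytes, alignment 8
80 − 72 = 8

8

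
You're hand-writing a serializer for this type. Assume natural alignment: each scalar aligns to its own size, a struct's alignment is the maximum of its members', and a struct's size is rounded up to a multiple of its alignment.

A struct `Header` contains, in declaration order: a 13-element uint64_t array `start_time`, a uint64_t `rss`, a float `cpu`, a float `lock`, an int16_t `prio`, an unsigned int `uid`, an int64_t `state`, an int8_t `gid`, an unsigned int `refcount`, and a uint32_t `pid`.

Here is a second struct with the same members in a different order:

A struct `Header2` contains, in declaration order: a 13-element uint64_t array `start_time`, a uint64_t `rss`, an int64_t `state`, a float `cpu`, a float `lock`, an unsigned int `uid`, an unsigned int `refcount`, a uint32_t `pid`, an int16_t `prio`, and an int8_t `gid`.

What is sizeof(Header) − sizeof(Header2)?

8

0..104  start_time  (104B, 8-aligned)
104..112  rss  (8B, 8-aligned)
112..116  cpu  (4B, 4-aligned)
116..120  lock  (4B, 4-aligned)
120..122  prio  (2B, 2-aligned)
122..124  -- padding (2B)
124..128  uid  (4B, 4-aligned)
128..136  state  (8B, 8-aligned)
136..137  gid  (1B, 1-aligned)
137..140  -- padding (3B)
140..144  refcount  (4B, 4-aligned)
144..148  pid  (4B, 4-aligned)
148..152  -- tail padding (4B)
sizeof = 152, alignof = 8
— Header2 —
0..104  start_time  (104B, 8-aligned)
104..112  rss  (8B, 8-aligned)
112..120  state  (8B, 8-aligned)
120..124  cpu  (4B, 4-aligned)
124..128  lock  (4B, 4-aligned)
128..132  uid  (4B, 4-aligned)
132..136  refcount  (4B, 4-aligned)
136..140  pid  (4B, 4-aligned)
140..142  prio  (2B, 2-aligned)
142..143  gid  (1B, 1-aligned)
143..144  -- tail padding (1B)
sizeof = 144, alignof = 8
152 − 144 = 8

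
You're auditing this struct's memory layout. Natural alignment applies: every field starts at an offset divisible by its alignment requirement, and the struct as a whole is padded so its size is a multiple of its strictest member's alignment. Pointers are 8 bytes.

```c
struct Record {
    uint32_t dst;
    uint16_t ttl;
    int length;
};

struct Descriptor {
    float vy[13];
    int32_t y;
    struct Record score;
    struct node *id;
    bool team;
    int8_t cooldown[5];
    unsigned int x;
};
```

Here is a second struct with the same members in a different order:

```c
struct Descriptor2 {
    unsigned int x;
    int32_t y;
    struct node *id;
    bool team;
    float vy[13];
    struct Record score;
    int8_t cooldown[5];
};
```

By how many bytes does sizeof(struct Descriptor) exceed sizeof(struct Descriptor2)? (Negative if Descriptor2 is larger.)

0

Record: 0..4  dst  (4B, 4-aligned); 4..6  ttl  (2B, 2-aligned); 6..8  -- padding (2B); 8..12  length  (4B, 4-aligned); sizeof = 12, alignof = 4
0..52  vy  (52B, 4-aligned)
52..56  y  (4B, 4-aligned)
56..68  score  (12B, 4-aligned)
68..72  -- padding (4B)
72..80  id  (8B, 8-aligned)
80..81  team  (1B, 1-aligned)
81..86  cooldown  (5B, 1-aligned)
86..88  -- padding (2B)
88..92  x  (4B, 4-aligned)
92..96  -- tail padding (4B)
sizeof = 96, alignof = 8
— Descriptor2 —
0..4  x  (4B, 4-aligned)
4..8  y  (4B, 4-aligned)
8..16  id  (8B, 8-aligned)
16..17  team  (1B, 1-aligned)
17..20  -- padding (3B)
20..72  vy  (52B, 4-aligned)
72..84  score  (12B, 4-aligned)
84..89  cooldown  (5B, 1-aligned)
89..96  -- tail padding (7B)
sizeof = 96, alignof = 8
96 − 96 = 0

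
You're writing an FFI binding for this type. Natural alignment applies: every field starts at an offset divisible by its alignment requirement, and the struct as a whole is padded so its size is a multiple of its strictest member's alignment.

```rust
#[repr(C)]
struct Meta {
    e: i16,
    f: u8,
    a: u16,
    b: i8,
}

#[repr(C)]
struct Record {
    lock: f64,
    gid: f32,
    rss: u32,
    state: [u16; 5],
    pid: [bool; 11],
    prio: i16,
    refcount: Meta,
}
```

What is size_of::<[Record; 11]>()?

528

Meta: @0: e [2B, align 2] → 2; @2: f [1B, align 1] → 3; +1 pad (align 2); @4: a [2B, align 2] → 6; @6: b [1B, align 1] → 7; +1 tail pad (align 2); size 8, align 2
@0: lock [8B, align 8] → 8
@8: gid [4B, align 4] → 12
@12: rss [4B, align 4] → 16
@16: state [10B, align 2] → 26
@26: pid [11B, align 1] → 37
+1 pad (align 2)
@38: prio [2B, align 2] → 40
@40: refcount [8B, align 2] → 48
size 48, align 8
array of 11: 11 × 48 = 528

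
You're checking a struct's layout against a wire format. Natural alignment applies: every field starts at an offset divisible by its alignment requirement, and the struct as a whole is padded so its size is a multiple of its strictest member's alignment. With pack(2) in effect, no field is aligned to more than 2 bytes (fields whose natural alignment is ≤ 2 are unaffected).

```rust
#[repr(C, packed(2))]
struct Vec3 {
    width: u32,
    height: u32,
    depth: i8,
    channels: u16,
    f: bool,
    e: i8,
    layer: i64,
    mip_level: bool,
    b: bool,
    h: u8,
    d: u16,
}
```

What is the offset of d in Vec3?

@0: width [4B, align 2] → 4
@4: height [4B, align 2] → 8
@8: depth [1B, align 1] → 9
+1 pad (align 2)
@10: channels [2B, align 2] → 12
@12: f [1B, align 1] → 13
@13: e [1B, align 1] → 14
@14: layer [8B, align 2] → 22
@22: mip_level [1B, align 1] → 23
@23: b [1B, align 1] → 24
@24: h [1B, align 1] → 25
+1 pad (align 2)
@26: d [2B, align 2] → 28

26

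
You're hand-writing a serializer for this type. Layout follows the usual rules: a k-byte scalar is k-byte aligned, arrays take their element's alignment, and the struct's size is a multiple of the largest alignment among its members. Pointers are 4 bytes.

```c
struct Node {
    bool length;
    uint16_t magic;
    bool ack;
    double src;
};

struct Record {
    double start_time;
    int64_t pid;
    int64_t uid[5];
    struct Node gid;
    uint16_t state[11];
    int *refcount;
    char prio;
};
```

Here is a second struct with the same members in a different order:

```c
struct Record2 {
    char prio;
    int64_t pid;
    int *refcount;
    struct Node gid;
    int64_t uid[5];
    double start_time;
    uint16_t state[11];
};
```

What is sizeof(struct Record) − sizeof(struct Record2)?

Node: length at 0 (size 1, align 1) → ends 1; pad 1 to align 2 for magic; magic at 2 (size 2, align 2) → ends 4; ack at 4 (size 1, align 1) → ends 5; pad 3 to align 8 for src; src at 8 (size 8, align 8) → ends 16; total 16 bytes, alignment 8
start_time at 0 (size 8, align 8) → ends 8
pid at 8 (size 8, align 8) → ends 16
uid at 16 (size 40, align 8) → ends 56
gid at 56 (size 16, align 8) → ends 72
state at 72 (size 22, align 2) → ends 94
pad 2 to align 4 for refcount
refcount at 96 (size 4, align 4) → ends 100
prio at 100 (size 1, align 1) → ends 101
tail pad 3 to reach multiple of 8
total 104 bytes, alignment 8
— Record2 —
prio at 0 (size 1, align 1) → ends 1
pad 7 to align 8 for pid
pid at 8 (size 8, align 8) → ends 16
refcount at 16 (size 4, align 4) → ends 20
pad 4 to align 8 for gid
gid at 24 (size 16, align 8) → ends 40
uid at 40 (size 40, align 8) → ends 80
start_time at 80 (size 8, align 8) → ends 88
state at 88 (size 22, align 2) → ends 110
tail pad 2 to reach multiple of 8
total 112 bytes, alignment 8
104 − 112 = -8

-8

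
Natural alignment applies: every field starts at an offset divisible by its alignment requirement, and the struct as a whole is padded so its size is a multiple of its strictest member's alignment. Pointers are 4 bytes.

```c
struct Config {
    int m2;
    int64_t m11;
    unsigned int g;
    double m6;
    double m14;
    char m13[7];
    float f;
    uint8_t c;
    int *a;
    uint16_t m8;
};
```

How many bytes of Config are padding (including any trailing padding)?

14

@0: m2 [4B, align 4] → 4
+4 pad (align 8)
@8: m11 [8B, align 8] → 16
@16: g [4B, align 4] → 20
+4 pad (align 8)
@24: m6 [8B, align 8] → 32
@32: m14 [8B, align 8] → 40
@40: m13 [7B, align 1] → 47
+1 pad (align 4)
@48: f [4B, align 4] → 52
@52: c [1B, align 1] → 53
+3 pad (align 4)
@56: a [4B, align 4] → 60
@60: m8 [2B, align 2] → 62
+2 tail pad (align 8)
size 64, align 8
data bytes 50, size 64 → padding 14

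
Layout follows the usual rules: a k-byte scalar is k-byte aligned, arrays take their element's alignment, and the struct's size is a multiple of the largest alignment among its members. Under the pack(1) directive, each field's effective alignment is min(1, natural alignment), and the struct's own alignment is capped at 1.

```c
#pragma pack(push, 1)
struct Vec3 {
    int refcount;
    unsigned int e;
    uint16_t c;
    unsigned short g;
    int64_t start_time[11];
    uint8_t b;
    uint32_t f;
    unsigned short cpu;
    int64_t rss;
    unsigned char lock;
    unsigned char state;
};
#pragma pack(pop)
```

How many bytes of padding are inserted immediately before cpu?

0

refcount at 0 (size 4, align 1) → ends 4
e at 4 (size 4, align 1) → ends 8
c at 8 (size 2, align 1) → ends 10
g at 10 (size 2, align 1) → ends 12
start_time at 12 (size 88, align 1) → ends 100
b at 100 (size 1, align 1) → ends 101
f at 101 (size 4, align 1) → ends 105
cpu at 105 (size 2, align 1) → ends 107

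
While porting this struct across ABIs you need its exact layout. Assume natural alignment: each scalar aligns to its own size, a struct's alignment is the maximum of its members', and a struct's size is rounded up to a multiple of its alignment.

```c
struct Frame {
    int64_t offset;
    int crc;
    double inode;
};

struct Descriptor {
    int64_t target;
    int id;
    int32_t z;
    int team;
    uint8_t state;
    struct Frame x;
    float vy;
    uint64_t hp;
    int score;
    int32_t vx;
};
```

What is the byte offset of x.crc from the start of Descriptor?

Frame: offset at 0 (size 8, align 8) → ends 8; crc at 8 (size 4, align 4) → ends 12; pad 4 to align 8 for inode; inode at 16 (size 8, align 8) → ends 24; total 24 bytes, alignment 8
target at 0 (size 8, align 8) → ends 8
id at 8 (size 4, align 4) → ends 12
z at 12 (size 4, align 4) → ends 16
team at 16 (size 4, align 4) → ends 20
state at 20 (size 1, align 1) → ends 21
pad 3 to align 8 for x
x at 24 (size 24, align 8) → ends 48
within Frame: crc at 8
24 + 8 = 32

32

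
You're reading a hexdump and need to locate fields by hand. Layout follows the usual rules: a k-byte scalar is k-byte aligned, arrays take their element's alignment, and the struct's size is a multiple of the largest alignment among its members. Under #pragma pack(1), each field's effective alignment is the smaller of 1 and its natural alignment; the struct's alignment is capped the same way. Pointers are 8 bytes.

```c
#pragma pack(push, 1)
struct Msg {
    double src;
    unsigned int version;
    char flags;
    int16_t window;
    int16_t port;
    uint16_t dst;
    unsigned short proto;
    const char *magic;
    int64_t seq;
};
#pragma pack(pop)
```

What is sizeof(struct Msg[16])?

0..8  src  (8B, 1-aligned)
8..12  version  (4B, 1-aligned)
12..13  flags  (1B, 1-aligned)
13..15  window  (2B, 1-aligned)
15..17  port  (2B, 1-aligned)
17..19  dst  (2B, 1-aligned)
19..21  proto  (2B, 1-aligned)
21..29  magic  (8B, 1-aligned)
29..37  seq  (8B, 1-aligned)
sizeof = 37, alignof = 1
array of 16: 16 × 37 = 592

592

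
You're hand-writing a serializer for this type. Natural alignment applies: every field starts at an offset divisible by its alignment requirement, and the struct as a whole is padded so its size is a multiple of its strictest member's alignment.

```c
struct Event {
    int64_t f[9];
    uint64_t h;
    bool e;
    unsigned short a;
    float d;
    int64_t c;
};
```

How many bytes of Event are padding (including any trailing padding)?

@0: f [72B, align 8] → 72
@72: h [8B, align 8] → 80
@80: e [1B, align 1] → 81
+1 pad (align 2)
@82: a [2B, align 2] → 84
@84: d [4B, align 4] → 88
@88: c [8B, align 8] → 96
size 96, align 8
data bytes 95, size 96 → padding 1

1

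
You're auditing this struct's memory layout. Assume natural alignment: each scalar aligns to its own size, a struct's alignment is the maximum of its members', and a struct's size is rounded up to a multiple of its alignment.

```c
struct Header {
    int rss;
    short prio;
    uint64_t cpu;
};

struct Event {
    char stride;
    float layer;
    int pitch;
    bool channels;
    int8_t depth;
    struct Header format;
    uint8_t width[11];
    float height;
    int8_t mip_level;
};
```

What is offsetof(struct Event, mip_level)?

Header: rss at 0 (size 4, align 4) → ends 4; prio at 4 (size 2, align 2) → ends 6; pad 2 to align 8 for cpu; cpu at 8 (size 8, align 8) → ends 16; total 16 bytes, alignment 8
stride at 0 (size 1, align 1) → ends 1
pad 3 to align 4 for layer
layer at 4 (size 4, align 4) → ends 8
pitch at 8 (size 4, align 4) → ends 12
channels at 12 (size 1, align 1) → ends 13
depth at 13 (size 1, align 1) → ends 14
pad 2 to align 8 for format
format at 16 (size 16, align 8) → ends 32
width at 32 (size 11, align 1) → ends 43
pad 1 to align 4 for height
height at 44 (size 4, align 4) → ends 48
mip_level at 48 (size 1, align 1) → ends 49

48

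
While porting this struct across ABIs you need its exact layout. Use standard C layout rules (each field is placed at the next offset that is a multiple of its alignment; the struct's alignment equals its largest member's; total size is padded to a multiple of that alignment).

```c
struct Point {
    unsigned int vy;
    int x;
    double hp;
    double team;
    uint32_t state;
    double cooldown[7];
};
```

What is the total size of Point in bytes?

88

0..4  vy  (4B, 4-aligned)
4..8  x  (4B, 4-aligned)
8..16  hp  (8B, 8-aligned)
16..24  team  (8B, 8-aligned)
24..28  state  (4B, 4-aligned)
28..32  -- padding (4B)
32..88  cooldown  (56B, 8-aligned)
sizeof = 88, alignof = 8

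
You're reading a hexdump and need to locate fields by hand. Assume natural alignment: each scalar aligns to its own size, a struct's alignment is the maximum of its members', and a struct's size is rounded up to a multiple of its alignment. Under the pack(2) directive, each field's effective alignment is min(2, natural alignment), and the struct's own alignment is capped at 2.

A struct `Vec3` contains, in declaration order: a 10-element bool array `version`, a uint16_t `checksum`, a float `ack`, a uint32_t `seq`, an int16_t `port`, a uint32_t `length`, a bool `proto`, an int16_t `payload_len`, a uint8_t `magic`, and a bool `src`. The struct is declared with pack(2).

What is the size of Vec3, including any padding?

32 bytes

0..10  version  (10B, 1-aligned)
10..12  checksum  (2B, 2-aligned)
12..16  ack  (4B, 2-aligned)
16..20  seq  (4B, 2-aligned)
20..22  port  (2B, 2-aligned)
22..26  length  (4B, 2-aligned)
26..27  proto  (1B, 1-aligned)
27..28  -- padding (1B)
28..30  payload_len  (2B, 2-aligned)
30..31  magic  (1B, 1-aligned)
31..32  src  (1B, 1-aligned)
sizeof = 32, alignof = 2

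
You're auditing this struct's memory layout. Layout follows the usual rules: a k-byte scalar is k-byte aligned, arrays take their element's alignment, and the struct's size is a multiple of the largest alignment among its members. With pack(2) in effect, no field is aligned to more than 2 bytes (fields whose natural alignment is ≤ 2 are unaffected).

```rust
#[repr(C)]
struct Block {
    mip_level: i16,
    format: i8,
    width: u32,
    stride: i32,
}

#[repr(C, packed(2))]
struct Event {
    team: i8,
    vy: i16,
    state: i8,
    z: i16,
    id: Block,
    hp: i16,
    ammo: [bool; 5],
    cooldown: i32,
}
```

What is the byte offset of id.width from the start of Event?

12

Block: 0..2  mip_level  (2B, 2-aligned); 2..3  format  (1B, 1-aligned); 3..4  -- padding (1B); 4..8  width  (4B, 4-aligned); 8..12  stride  (4B, 4-aligned); sizeof = 12, alignof = 4
0..1  team  (1B, 1-aligned)
1..2  -- padding (1B)
2..4  vy  (2B, 2-aligned)
4..5  state  (1B, 1-aligned)
5..6  -- padding (1B)
6..8  z  (2B, 2-aligned)
8..20  id  (12B, 2-aligned)
within Block: width at 4
8 + 4 = 12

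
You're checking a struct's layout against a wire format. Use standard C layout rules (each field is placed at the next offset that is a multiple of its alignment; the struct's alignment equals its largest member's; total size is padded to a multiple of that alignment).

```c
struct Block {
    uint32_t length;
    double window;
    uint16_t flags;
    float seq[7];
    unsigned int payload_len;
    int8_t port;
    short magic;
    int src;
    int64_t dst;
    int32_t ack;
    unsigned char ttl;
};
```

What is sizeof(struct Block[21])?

1680

0..4  length  (4B, 4-aligned)
4..8  -- padding (4B)
8..16  window  (8B, 8-aligned)
16..18  flags  (2B, 2-aligned)
18..20  -- padding (2B)
20..48  seq  (28B, 4-aligned)
48..52  payload_len  (4B, 4-aligned)
52..53  port  (1B, 1-aligned)
53..54  -- padding (1B)
54..56  magic  (2B, 2-aligned)
56..60  src  (4B, 4-aligned)
60..64  -- padding (4B)
64..72  dst  (8B, 8-aligned)
72..76  ack  (4B, 4-aligned)
76..77  ttl  (1B, 1-aligned)
77..80  -- tail padding (3B)
sizeof = 80, alignof = 8
array of 21: 21 × 80 = 1680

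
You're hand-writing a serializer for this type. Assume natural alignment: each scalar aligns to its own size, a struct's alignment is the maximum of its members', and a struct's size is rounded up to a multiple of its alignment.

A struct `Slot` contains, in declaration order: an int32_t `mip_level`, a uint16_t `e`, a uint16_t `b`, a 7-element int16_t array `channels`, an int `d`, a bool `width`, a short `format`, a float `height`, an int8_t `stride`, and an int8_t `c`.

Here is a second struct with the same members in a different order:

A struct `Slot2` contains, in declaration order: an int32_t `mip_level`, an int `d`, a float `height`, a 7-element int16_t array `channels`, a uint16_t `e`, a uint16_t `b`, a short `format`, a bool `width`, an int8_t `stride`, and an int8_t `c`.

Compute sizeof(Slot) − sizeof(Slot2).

mip_level at 0 (size 4, align 4) → ends 4
e at 4 (size 2, align 2) → ends 6
b at 6 (size 2, align 2) → ends 8
channels at 8 (size 14, align 2) → ends 22
pad 2 to align 4 for d
d at 24 (size 4, align 4) → ends 28
width at 28 (size 1, align 1) → ends 29
pad 1 to align 2 for format
format at 30 (size 2, align 2) → ends 32
height at 32 (size 4, align 4) → ends 36
stride at 36 (size 1, align 1) → ends 37
c at 37 (size 1, align 1) → ends 38
tail pad 2 to reach multiple of 4
total 40 bytes, alignment 4
— Slot2 —
mip_level at 0 (size 4, align 4) → ends 4
d at 4 (size 4, align 4) → ends 8
height at 8 (size 4, align 4) → ends 12
channels at 12 (size 14, align 2) → ends 26
e at 26 (size 2, align 2) → ends 28
b at 28 (size 2, align 2) → ends 30
format at 30 (size 2, align 2) → ends 32
width at 32 (size 1, align 1) → ends 33
stride at 33 (size 1, align 1) → ends 34
c at 34 (size 1, align 1) → ends 35
tail pad 1 to reach multiple of 4
total 36 bytes, alignment 4
40 − 36 = 4

4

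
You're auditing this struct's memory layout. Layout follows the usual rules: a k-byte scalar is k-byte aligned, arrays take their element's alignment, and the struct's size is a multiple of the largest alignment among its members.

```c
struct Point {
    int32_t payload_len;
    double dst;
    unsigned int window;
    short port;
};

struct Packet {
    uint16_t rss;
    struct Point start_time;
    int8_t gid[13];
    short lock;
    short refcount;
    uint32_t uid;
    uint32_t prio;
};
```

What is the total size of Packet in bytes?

64

Point: 0..4  payload_len  (4B, 4-aligned); 4..8  -- padding (4B); 8..16  dst  (8B, 8-aligned); 16..20  window  (4B, 4-aligned); 20..22  port  (2B, 2-aligned); 22..24  -- tail padding (2B); sizeof = 24, alignof = 8
0..2  rss  (2B, 2-aligned)
2..8  -- padding (6B)
8..32  start_time  (24B, 8-aligned)
32..45  gid  (13B, 1-aligned)
45..46  -- padding (1B)
46..48  lock  (2B, 2-aligned)
48..50  refcount  (2B, 2-aligned)
50..52  -- padding (2B)
52..56  uid  (4B, 4-aligned)
56..60  prio  (4B, 4-aligned)
60..64  -- tail padding (4B)
sizeof = 64, alignof = 8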